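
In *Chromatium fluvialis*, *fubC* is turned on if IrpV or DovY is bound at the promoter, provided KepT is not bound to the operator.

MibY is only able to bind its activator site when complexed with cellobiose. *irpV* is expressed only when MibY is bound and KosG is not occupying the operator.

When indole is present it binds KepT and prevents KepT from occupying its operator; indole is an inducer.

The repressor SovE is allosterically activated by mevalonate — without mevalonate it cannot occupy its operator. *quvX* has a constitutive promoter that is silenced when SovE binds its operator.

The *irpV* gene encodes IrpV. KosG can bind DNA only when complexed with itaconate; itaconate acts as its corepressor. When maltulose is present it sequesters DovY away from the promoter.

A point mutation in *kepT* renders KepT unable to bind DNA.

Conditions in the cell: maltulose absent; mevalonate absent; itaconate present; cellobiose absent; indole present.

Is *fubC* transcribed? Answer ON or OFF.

Cellobiose is absent, so MibY is inactive.
Itaconate is present, so KosG is active.
With repressor KosG bound, *irpV* is not transcribed.
So IrpV is not produced.
Maltulose is absent, so DovY is active.
KepT is non-functional in this strain, so it has no effect.
Activator DovY is present, so *fubC* is transcribed.

ON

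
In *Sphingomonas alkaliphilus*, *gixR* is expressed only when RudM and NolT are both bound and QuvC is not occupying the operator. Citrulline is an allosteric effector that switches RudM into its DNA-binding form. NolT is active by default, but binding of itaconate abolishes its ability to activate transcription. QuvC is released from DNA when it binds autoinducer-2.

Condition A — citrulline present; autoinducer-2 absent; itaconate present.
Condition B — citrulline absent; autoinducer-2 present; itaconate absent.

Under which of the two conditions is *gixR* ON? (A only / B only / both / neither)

neither

Condition A:
Citrulline is present, so RudM is active.
Autoinducer-2 is absent, so QuvC is active.
Itaconate is present, so NolT is inactive.
With repressor QuvC bound, *gixR* is not transcribed.
→ *gixR* is OFF in A.
Condition B:
Citrulline is absent, so RudM is inactive.
Autoinducer-2 is present, so QuvC is inactive.
Itaconate is absent, so NolT is active.
Required activator RudM is absent, so *gixR* is not transcribed.
→ *gixR* is OFF in B.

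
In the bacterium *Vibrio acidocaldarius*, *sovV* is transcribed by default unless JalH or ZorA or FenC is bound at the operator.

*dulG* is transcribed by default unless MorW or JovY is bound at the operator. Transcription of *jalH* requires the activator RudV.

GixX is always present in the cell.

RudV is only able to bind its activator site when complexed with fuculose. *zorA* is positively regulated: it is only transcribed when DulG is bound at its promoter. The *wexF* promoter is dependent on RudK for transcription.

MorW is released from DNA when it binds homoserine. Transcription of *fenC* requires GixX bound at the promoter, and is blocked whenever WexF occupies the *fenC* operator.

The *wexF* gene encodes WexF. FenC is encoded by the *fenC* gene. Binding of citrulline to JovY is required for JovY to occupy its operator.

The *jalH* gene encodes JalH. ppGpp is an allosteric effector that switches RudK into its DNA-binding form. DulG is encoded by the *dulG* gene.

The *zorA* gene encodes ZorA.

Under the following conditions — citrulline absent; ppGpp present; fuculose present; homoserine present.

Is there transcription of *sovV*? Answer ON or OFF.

OFF

Fuculose is present, so RudV is active.
No repressor is bound and RudV is active, so *jalH* is transcribed.
So JalH is produced and active.
Homoserine is present, so MorW is inactive.
Citrulline is absent, so JovY is inactive.
With no repressor bound, *dulG* is transcribed.
So DulG is produced and active.
No repressor is bound and DulG is active, so *zorA* is transcribed.
So ZorA is produced and active.
ppGpp is present, so RudK is active.
No repressor is bound and RudK is active, so *wexF* is transcribed.
So WexF is produced and active.
GixX is produced constitutively and is active.
With repressor WexF bound, *fenC* is not transcribed.
So FenC is not produced.
With repressor JalH bound, *sovV* is not transcribed.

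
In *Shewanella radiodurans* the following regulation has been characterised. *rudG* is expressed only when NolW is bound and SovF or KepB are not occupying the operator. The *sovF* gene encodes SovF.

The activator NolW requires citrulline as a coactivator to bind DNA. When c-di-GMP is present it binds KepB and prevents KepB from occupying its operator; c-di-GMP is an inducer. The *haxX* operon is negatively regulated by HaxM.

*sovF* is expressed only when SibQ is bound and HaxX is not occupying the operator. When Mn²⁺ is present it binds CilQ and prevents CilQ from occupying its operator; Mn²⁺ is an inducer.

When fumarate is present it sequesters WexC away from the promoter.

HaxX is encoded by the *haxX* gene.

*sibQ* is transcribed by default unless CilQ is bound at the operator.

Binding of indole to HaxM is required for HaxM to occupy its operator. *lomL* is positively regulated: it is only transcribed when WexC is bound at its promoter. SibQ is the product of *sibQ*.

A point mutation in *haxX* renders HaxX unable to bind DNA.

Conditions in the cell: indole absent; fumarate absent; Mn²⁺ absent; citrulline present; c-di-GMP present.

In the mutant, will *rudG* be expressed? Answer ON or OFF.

Citrulline is present, so NolW is active.
HaxX is non-functional in this strain, so it has no effect.
Mn²⁺ is absent, so CilQ is active.
With repressor CilQ bound, *sibQ* is not transcribed.
So SibQ is not produced.
Required activator SibQ is absent, so *sovF* is not transcribed.
So SovF is not produced.
c-di-GMP is present, so KepB is inactive.
No repressor is bound and NolW is active, so *rudG* is transcribed.

ON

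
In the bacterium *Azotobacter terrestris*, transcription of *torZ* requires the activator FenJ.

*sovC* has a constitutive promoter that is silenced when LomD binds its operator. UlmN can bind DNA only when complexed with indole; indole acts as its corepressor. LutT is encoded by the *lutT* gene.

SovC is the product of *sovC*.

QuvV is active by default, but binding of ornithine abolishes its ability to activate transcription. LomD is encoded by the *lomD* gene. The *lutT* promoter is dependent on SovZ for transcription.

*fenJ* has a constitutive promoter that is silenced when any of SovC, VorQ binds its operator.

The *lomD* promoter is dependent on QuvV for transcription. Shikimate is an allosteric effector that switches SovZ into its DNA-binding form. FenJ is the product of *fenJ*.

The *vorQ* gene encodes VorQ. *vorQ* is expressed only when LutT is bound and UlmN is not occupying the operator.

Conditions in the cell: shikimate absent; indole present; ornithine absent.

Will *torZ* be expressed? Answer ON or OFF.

ON

Ornithine is absent, so QuvV is active.
No repressor is bound and QuvV is active, so *lomD* is transcribed.
So LomD is produced and active.
With repressor LomD bound, *sovC* is not transcribed.
So SovC is not produced.
Indole is present, so UlmN is active.
Shikimate is absent, so SovZ is inactive.
Required activator SovZ is absent, so *lutT* is not transcribed.
So LutT is not produced.
With repressor UlmN bound, *vorQ* is not transcribed.
So VorQ is not produced.
With no repressor bound, *fenJ* is transcribed.
So FenJ is produced and active.
No repressor is bound and FenJ is active, so *torZ* is transcribed.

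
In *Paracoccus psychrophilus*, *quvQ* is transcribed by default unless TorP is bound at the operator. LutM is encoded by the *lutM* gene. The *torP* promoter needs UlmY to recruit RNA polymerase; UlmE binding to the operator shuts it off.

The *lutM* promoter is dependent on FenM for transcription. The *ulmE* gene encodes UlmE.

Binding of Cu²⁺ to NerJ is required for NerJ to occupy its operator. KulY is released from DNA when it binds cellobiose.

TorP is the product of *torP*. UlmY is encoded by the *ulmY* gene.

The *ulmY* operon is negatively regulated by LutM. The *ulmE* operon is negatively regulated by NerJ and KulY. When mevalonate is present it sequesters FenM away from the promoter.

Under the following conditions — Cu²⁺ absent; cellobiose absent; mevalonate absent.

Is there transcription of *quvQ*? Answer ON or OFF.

ON

Mevalonate is absent, so FenM is active.
No repressor is bound and FenM is active, so *lutM* is transcribed.
So LutM is produced and active.
With repressor LutM bound, *ulmY* is not transcribed.
So UlmY is not produced.
Cu²⁺ is absent, so NerJ is inactive.
Cellobiose is absent, so KulY is active.
With repressor KulY bound, *ulmE* is not transcribed.
So UlmE is not produced.
Required activator UlmY is absent, so *torP* is not transcribed.
So TorP is not produced.
With no repressor bound, *quvQ* is transcribed.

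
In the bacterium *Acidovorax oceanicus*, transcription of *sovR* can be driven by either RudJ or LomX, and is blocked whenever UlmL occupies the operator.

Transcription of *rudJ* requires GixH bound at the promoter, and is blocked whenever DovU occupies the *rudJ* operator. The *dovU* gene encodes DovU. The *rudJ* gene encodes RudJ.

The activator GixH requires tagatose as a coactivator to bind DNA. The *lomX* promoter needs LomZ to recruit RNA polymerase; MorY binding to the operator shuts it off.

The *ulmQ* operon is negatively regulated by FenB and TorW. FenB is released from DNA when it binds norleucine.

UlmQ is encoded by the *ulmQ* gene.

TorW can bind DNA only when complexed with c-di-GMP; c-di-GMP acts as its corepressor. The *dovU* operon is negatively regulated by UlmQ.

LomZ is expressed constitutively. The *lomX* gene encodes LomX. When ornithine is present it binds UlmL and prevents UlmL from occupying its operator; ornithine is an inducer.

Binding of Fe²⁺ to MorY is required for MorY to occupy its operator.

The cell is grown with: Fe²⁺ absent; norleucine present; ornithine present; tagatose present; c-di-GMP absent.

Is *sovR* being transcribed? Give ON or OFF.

Norleucine is present, so FenB is inactive.
c-di-GMP is absent, so TorW is inactive.
With no repressor bound, *ulmQ* is transcribed.
So UlmQ is produced and active.
With repressor UlmQ bound, *dovU* is not transcribed.
So DovU is not produced.
Tagatose is present, so GixH is active.
No repressor is bound and GixH is active, so *rudJ* is transcribed.
So RudJ is produced and active.
Ornithine is present, so UlmL is inactive.
Fe²⁺ is absent, so MorY is inactive.
LomZ is produced constitutively and is active.
No repressor is bound and LomZ is active, so *lomX* is transcribed.
So LomX is produced and active.
Activator RudJ is present, so *sovR* is transcribed.

ON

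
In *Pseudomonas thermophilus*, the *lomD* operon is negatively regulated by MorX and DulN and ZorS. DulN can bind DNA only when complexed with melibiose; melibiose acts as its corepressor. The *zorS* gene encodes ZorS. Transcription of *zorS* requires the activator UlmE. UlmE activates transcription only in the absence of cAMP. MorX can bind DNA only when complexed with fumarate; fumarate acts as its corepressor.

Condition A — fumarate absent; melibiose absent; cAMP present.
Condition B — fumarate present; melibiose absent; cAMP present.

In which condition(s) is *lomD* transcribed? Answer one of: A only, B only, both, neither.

A only

Condition A:
Fumarate is absent, so MorX is inactive.
Melibiose is absent, so DulN is inactive.
cAMP is present, so UlmE is inactive.
Required activator UlmE is absent, so *zorS* is not transcribed.
So ZorS is not produced.
With no repressor bound, *lomD* is transcribed.
→ *lomD* is ON in A.
Condition B:
Fumarate is present, so MorX is active.
Melibiose is absent, so DulN is inactive.
cAMP is present, so UlmE is inactive.
Required activator UlmE is absent, so *zorS* is not transcribed.
So ZorS is not produced.
With repressor MorX bound, *lomD* is not transcribed.
→ *lomD* is OFF in B.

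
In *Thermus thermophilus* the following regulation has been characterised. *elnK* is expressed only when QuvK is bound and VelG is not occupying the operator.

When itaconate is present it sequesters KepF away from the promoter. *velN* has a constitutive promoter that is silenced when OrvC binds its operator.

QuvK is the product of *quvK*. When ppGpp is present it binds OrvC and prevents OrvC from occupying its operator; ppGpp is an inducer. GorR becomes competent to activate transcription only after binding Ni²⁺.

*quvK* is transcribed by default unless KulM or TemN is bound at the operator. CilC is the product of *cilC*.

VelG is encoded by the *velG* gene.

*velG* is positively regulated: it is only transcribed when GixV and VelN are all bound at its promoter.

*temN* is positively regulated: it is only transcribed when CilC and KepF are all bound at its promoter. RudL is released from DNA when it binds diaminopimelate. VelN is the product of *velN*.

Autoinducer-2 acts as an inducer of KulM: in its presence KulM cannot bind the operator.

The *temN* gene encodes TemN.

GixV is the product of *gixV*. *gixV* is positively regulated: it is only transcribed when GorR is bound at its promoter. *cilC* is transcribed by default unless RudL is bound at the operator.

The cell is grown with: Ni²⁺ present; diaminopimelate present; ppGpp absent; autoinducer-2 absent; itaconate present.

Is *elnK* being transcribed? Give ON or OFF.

Autoinducer-2 is absent, so KulM is active.
Diaminopimelate is present, so RudL is inactive.
With no repressor bound, *cilC* is transcribed.
So CilC is produced and active.
Itaconate is present, so KepF is inactive.
Required activator KepF is absent, so *temN* is not transcribed.
So TemN is not produced.
With repressor KulM bound, *quvK* is not transcribed.
So QuvK is not produced.
Ni²⁺ is present, so GorR is active.
No repressor is bound and GorR is active, so *gixV* is transcribed.
So GixV is produced and active.
ppGpp is absent, so OrvC is active.
With repressor OrvC bound, *velN* is not transcribed.
So VelN is not produced.
Required activator VelN is absent, so *velG* is not transcribed.
So VelG is not produced.
Required activator QuvK is absent, so *elnK* is not transcribed.

OFF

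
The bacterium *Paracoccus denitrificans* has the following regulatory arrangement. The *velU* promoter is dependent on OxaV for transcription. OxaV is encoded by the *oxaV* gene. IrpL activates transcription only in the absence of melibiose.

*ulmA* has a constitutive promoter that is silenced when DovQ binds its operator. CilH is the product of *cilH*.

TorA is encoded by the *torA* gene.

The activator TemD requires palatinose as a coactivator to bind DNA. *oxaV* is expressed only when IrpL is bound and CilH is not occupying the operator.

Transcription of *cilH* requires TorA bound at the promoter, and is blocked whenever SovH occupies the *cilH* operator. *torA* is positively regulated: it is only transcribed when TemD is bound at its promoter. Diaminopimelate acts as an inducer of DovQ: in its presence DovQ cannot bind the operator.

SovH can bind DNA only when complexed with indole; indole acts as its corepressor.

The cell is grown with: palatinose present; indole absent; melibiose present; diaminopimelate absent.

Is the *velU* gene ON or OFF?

Palatinose is present, so TemD is active.
No repressor is bound and TemD is active, so *torA* is transcribed.
So TorA is produced and active.
Indole is absent, so SovH is inactive.
No repressor is bound and TorA is active, so *cilH* is transcribed.
So CilH is produced and active.
Melibiose is present, so IrpL is inactive.
With repressor CilH bound, *oxaV* is not transcribed.
So OxaV is not produced.
Required activator OxaV is absent, so *velU* is not transcribed.

OFF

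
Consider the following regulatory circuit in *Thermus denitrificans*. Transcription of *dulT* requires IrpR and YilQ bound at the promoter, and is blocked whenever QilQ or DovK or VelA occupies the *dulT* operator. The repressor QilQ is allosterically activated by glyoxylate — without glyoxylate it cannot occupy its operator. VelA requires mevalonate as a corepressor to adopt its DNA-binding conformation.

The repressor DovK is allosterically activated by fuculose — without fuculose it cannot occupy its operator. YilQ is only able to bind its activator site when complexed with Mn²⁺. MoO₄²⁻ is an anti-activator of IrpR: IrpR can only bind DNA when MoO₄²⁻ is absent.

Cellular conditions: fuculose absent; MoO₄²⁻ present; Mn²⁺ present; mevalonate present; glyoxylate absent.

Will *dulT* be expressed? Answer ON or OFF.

OFF

Glyoxylate is absent, so QilQ is inactive.
Fuculose is absent, so DovK is inactive.
MoO₄²⁻ is present, so IrpR is inactive.
Mevalonate is present, so VelA is active.
Mn²⁺ is present, so YilQ is active.
With repressor VelA bound, *dulT* is not transcribed.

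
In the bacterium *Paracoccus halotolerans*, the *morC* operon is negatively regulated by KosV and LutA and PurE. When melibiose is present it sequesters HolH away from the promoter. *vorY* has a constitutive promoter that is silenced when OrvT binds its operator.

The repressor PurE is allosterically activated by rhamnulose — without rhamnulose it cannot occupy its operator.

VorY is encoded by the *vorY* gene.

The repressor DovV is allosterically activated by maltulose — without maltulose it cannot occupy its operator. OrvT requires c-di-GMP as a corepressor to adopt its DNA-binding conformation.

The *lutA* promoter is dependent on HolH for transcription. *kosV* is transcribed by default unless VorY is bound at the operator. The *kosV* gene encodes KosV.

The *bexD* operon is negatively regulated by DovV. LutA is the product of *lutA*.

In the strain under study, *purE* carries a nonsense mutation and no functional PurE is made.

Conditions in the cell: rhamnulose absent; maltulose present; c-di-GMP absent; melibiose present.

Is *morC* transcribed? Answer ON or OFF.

ON

c-di-GMP is absent, so OrvT is inactive.
With no repressor bound, *vorY* is transcribed.
So VorY is produced and active.
With repressor VorY bound, *kosV* is not transcribed.
So KosV is not produced.
Melibiose is present, so HolH is inactive.
Required activator HolH is absent, so *lutA* is not transcribed.
So LutA is not produced.
PurE is non-functional in this strain, so it has no effect.
With no repressor bound, *morC* is transcribed.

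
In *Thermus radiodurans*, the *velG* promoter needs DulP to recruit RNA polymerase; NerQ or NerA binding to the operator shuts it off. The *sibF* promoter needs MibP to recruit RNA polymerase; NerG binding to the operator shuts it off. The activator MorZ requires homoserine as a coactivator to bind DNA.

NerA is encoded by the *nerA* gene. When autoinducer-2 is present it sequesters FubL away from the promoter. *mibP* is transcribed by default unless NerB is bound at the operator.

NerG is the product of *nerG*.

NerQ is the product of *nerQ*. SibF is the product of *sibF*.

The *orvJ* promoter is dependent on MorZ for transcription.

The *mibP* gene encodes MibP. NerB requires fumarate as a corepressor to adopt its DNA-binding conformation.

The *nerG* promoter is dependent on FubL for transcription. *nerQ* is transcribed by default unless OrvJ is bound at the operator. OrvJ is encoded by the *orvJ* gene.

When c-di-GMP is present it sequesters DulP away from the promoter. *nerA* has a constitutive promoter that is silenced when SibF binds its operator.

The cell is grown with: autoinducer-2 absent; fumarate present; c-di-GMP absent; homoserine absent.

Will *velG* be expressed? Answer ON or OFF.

c-di-GMP is absent, so DulP is active.
Homoserine is absent, so MorZ is inactive.
Required activator MorZ is absent, so *orvJ* is not transcribed.
So OrvJ is not produced.
With no repressor bound, *nerQ* is transcribed.
So NerQ is produced and active.
Autoinducer-2 is absent, so FubL is active.
No repressor is bound and FubL is active, so *nerG* is transcribed.
So NerG is produced and active.
Fumarate is present, so NerB is active.
With repressor NerB bound, *mibP* is not transcribed.
So MibP is not produced.
With repressor NerG bound, *sibF* is not transcribed.
So SibF is not produced.
With no repressor bound, *nerA* is transcribed.
So NerA is produced and active.
With repressor NerQ bound, *velG* is not transcribed.

OFF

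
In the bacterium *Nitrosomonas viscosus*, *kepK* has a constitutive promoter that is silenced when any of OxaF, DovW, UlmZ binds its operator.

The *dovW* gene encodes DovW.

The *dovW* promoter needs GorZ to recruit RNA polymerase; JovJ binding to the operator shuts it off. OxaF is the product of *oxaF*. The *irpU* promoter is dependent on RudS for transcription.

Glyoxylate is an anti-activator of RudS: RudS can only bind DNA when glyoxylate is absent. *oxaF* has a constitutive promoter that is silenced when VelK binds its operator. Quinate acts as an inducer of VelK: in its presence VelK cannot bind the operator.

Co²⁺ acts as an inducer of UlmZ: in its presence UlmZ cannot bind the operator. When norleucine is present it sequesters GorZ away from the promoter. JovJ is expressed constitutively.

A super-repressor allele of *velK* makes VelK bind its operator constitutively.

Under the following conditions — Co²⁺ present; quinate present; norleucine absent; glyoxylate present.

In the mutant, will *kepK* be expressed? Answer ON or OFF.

ON

VelK is constitutively active in this strain.
With repressor VelK bound, *oxaF* is not transcribed.
So OxaF is not produced.
Norleucine is absent, so GorZ is active.
JovJ is produced constitutively and is active.
With repressor JovJ bound, *dovW* is not transcribed.
So DovW is not produced.
Co²⁺ is present, so UlmZ is inactive.
With no repressor bound, *kepK* is transcribed.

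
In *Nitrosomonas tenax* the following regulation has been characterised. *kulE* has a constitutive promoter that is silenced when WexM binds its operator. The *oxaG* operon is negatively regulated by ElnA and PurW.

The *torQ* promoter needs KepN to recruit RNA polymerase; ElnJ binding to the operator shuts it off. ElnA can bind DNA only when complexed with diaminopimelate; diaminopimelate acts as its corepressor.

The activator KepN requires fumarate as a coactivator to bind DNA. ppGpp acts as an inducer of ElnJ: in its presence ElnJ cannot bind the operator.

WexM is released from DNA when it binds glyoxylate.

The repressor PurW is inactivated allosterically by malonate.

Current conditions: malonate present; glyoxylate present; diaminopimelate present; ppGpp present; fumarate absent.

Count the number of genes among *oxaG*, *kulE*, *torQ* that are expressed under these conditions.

Diaminopimelate is present, so ElnA is active.
Malonate is present, so PurW is inactive.
With repressor ElnA bound, *oxaG* is not transcribed.
→ *oxaG* is OFF.
Glyoxylate is present, so WexM is inactive.
With no repressor bound, *kulE* is transcribed.
→ *kulE* is ON.
Fumarate is absent, so KepN is inactive.
ppGpp is present, so ElnJ is inactive.
Required activator KepN is absent, so *torQ* is not transcribed.
→ *torQ* is OFF.
1 of the 3 genes is transcribed.

1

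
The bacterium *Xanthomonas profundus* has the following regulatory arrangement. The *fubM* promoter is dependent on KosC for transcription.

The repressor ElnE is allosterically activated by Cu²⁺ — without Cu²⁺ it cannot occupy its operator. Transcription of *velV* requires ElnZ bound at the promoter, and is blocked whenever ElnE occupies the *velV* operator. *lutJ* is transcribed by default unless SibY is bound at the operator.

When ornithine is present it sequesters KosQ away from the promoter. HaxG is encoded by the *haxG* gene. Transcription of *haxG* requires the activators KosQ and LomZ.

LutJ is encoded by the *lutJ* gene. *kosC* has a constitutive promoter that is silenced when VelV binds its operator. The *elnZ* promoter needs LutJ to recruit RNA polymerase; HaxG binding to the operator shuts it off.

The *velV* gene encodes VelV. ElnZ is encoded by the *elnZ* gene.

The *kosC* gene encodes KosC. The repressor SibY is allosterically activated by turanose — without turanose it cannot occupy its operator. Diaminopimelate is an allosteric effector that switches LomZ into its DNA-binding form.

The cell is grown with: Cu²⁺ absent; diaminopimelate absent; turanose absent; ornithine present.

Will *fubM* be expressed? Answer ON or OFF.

Ornithine is present, so KosQ is inactive.
Diaminopimelate is absent, so LomZ is inactive.
Required activator KosQ is absent, so *haxG* is not transcribed.
So HaxG is not produced.
Turanose is absent, so SibY is inactive.
With no repressor bound, *lutJ* is transcribed.
So LutJ is produced and active.
No repressor is bound and LutJ is active, so *elnZ* is transcribed.
So ElnZ is produced and active.
Cu²⁺ is absent, so ElnE is inactive.
No repressor is bound and ElnZ is active, so *velV* is transcribed.
So VelV is produced and active.
With repressor VelV bound, *kosC* is not transcribed.
So KosC is not produced.
Required activator KosC is absent, so *fubM* is not transcribed.

OFF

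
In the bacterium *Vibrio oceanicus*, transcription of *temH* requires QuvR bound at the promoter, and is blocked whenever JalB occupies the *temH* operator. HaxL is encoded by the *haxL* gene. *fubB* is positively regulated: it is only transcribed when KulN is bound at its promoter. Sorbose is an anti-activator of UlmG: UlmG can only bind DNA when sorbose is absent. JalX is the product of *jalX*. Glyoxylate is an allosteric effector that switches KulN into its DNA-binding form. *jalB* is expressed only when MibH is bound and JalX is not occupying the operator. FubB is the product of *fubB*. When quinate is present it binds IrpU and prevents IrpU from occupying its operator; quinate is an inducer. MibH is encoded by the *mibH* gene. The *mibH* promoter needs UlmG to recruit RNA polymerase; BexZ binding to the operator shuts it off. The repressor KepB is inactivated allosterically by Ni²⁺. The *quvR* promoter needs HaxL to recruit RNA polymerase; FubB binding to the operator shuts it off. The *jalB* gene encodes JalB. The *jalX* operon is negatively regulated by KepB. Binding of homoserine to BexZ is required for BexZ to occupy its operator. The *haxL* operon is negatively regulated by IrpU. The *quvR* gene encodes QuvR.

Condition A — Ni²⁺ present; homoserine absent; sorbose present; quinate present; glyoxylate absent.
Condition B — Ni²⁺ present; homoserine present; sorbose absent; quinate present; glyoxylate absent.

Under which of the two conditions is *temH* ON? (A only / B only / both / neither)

Condition A:
Ni²⁺ is present, so KepB is inactive.
With no repressor bound, *jalX* is transcribed.
So JalX is produced and active.
Homoserine is absent, so BexZ is inactive.
Sorbose is present, so UlmG is inactive.
Required activator UlmG is absent, so *mibH* is not transcribed.
So MibH is not produced.
With repressor JalX bound, *jalB* is not transcribed.
So JalB is not produced.
Quinate is present, so IrpU is inactive.
With no repressor bound, *haxL* is transcribed.
So HaxL is produced and active.
Glyoxylate is absent, so KulN is inactive.
Required activator KulN is absent, so *fubB* is not transcribed.
So FubB is not produced.
No repressor is bound and HaxL is active, so *quvR* is transcribed.
So QuvR is produced and active.
No repressor is bound and QuvR is active, so *temH* is transcribed.
→ *temH* is ON in A.
Condition B:
Ni²⁺ is present, so KepB is inactive.
With no repressor bound, *jalX* is transcribed.
So JalX is produced and active.
Homoserine is present, so BexZ is active.
Sorbose is absent, so UlmG is active.
With repressor BexZ bound, *mibH* is not transcribed.
So MibH is not produced.
With repressor JalX bound, *jalB* is not transcribed.
So JalB is not produced.
Quinate is present, so IrpU is inactive.
With no repressor bound, *haxL* is transcribed.
So HaxL is produced and active.
Glyoxylate is absent, so KulN is inactive.
Required activator KulN is absent, so *fubB* is not transcribed.
So FubB is not produced.
No repressor is bound and HaxL is active, so *quvR* is transcribed.
So QuvR is produced and active.
No repressor is bound and QuvR is active, so *temH* is transcribed.
→ *temH* is ON in B.

both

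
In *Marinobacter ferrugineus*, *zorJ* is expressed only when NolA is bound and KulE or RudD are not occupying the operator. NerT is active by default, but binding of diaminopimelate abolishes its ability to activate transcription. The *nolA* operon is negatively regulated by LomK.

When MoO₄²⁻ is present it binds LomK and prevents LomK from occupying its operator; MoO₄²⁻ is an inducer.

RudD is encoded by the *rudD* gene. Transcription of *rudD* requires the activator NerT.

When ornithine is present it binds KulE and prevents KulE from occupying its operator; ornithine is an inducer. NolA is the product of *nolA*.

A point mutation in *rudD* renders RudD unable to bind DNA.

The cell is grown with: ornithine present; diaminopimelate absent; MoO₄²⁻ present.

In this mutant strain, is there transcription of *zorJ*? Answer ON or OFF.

ON

MoO₄²⁻ is present, so LomK is inactive.
With no repressor bound, *nolA* is transcribed.
So NolA is produced and active.
Ornithine is present, so KulE is inactive.
RudD is non-functional in this strain, so it has no effect.
No repressor is bound and NolA is active, so *zorJ* is transcribed.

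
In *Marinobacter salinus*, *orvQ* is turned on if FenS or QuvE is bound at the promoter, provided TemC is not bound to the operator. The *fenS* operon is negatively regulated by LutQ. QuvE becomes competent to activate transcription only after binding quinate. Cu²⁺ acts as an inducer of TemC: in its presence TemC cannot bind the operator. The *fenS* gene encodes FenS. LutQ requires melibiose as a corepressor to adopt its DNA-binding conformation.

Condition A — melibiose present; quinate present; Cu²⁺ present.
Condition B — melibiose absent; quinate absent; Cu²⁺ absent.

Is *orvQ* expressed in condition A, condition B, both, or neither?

Condition A:
Melibiose is present, so LutQ is active.
With repressor LutQ bound, *fenS* is not transcribed.
So FenS is not produced.
Quinate is present, so QuvE is active.
Cu²⁺ is present, so TemC is inactive.
Activator QuvE is present, so *orvQ* is transcribed.
→ *orvQ* is ON in A.
Condition B:
Melibiose is absent, so LutQ is inactive.
With no repressor bound, *fenS* is transcribed.
So FenS is produced and active.
Quinate is absent, so QuvE is inactive.
Cu²⁺ is absent, so TemC is active.
With repressor TemC bound, *orvQ* is not transcribed.
→ *orvQ* is OFF in B.

A only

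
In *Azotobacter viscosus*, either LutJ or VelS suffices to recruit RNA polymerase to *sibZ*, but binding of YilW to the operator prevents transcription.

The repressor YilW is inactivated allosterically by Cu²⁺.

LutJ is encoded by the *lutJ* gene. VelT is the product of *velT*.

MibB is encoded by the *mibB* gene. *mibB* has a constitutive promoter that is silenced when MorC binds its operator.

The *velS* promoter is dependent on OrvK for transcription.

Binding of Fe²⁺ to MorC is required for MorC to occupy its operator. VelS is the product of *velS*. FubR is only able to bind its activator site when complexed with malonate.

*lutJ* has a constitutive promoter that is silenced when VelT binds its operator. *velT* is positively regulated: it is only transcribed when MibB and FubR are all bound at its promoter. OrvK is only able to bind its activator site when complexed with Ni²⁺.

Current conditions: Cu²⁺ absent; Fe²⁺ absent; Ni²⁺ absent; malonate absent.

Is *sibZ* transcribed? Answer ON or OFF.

OFF

Cu²⁺ is absent, so YilW is active.
Fe²⁺ is absent, so MorC is inactive.
With no repressor bound, *mibB* is transcribed.
So MibB is produced and active.
Malonate is absent, so FubR is inactive.
Required activator FubR is absent, so *velT* is not transcribed.
So VelT is not produced.
With no repressor bound, *lutJ* is transcribed.
So LutJ is produced and active.
Ni²⁺ is absent, so OrvK is inactive.
Required activator OrvK is absent, so *velS* is not transcribed.
So VelS is not produced.
With repressor YilW bound, *sibZ* is not transcribed.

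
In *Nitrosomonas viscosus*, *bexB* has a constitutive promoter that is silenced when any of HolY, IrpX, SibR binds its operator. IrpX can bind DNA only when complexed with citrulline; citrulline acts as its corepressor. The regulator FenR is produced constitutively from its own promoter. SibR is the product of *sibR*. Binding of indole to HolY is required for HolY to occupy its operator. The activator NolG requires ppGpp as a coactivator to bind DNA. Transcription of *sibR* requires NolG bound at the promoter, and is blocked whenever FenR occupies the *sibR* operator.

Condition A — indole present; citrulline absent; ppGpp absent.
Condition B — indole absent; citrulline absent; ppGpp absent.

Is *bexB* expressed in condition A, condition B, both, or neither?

B only

Condition A:
Indole is present, so HolY is active.
Citrulline is absent, so IrpX is inactive.
FenR is produced constitutively and is active.
ppGpp is absent, so NolG is inactive.
With repressor FenR bound, *sibR* is not transcribed.
So SibR is not produced.
With repressor HolY bound, *bexB* is not transcribed.
→ *bexB* is OFF in A.
Condition B:
Indole is absent, so HolY is inactive.
Citrulline is absent, so IrpX is inactive.
FenR is produced constitutively and is active.
ppGpp is absent, so NolG is inactive.
With repressor FenR bound, *sibR* is not transcribed.
So SibR is not produced.
With no repressor bound, *bexB* is transcribed.
→ *bexB* is ON in B.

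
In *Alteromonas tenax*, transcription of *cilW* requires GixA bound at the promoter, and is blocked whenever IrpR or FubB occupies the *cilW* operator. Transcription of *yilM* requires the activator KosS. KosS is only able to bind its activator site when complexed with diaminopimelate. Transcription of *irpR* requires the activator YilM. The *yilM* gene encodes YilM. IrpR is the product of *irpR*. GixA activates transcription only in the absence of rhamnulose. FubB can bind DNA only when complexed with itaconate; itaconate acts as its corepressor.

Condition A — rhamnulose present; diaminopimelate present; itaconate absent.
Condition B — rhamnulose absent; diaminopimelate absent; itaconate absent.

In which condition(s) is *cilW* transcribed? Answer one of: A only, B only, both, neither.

Condition A:
Rhamnulose is present, so GixA is inactive.
Diaminopimelate is present, so KosS is active.
No repressor is bound and KosS is active, so *yilM* is transcribed.
So YilM is produced and active.
No repressor is bound and YilM is active, so *irpR* is transcribed.
So IrpR is produced and active.
Itaconate is absent, so FubB is inactive.
With repressor IrpR bound, *cilW* is not transcribed.
→ *cilW* is OFF in A.
Condition B:
Rhamnulose is absent, so GixA is active.
Diaminopimelate is absent, so KosS is inactive.
Required activator KosS is absent, so *yilM* is not transcribed.
So YilM is not produced.
Required activator YilM is absent, so *irpR* is not transcribed.
So IrpR is not produced.
Itaconate is absent, so FubB is inactive.
No repressor is bound and GixA is active, so *cilW* is transcribed.
→ *cilW* is ON in B.

B only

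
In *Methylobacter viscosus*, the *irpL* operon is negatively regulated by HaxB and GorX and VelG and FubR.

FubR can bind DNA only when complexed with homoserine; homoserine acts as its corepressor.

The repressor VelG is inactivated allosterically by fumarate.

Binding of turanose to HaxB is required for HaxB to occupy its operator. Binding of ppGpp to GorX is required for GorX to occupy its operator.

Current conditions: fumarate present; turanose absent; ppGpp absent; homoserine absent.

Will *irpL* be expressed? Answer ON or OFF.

Turanose is absent, so HaxB is inactive.
ppGpp is absent, so GorX is inactive.
Fumarate is present, so VelG is inactive.
Homoserine is absent, so FubR is inactive.
With no repressor bound, *irpL* is transcribed.

ON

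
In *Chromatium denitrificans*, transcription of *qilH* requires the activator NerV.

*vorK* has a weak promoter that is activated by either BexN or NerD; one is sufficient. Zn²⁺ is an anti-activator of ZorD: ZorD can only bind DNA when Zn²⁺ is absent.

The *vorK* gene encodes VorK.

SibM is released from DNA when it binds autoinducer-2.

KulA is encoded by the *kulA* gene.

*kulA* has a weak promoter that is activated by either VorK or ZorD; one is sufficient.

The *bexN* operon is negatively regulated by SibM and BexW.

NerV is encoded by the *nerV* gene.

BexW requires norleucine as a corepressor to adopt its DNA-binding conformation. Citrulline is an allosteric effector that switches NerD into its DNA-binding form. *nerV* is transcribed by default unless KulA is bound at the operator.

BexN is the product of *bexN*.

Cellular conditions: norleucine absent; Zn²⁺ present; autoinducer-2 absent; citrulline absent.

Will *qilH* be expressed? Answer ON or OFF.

Autoinducer-2 is absent, so SibM is active.
Norleucine is absent, so BexW is inactive.
With repressor SibM bound, *bexN* is not transcribed.
So BexN is not produced.
Citrulline is absent, so NerD is inactive.
No activator is available at the *vorK* promoter, so *vorK* is not transcribed.
So VorK is not produced.
Zn²⁺ is present, so ZorD is inactive.
No activator is available at the *kulA* promoter, so *kulA* is not transcribed.
So KulA is not produced.
With no repressor bound, *nerV* is transcribed.
So NerV is produced and active.
No repressor is bound and NerV is active, so *qilH* is transcribed.

ON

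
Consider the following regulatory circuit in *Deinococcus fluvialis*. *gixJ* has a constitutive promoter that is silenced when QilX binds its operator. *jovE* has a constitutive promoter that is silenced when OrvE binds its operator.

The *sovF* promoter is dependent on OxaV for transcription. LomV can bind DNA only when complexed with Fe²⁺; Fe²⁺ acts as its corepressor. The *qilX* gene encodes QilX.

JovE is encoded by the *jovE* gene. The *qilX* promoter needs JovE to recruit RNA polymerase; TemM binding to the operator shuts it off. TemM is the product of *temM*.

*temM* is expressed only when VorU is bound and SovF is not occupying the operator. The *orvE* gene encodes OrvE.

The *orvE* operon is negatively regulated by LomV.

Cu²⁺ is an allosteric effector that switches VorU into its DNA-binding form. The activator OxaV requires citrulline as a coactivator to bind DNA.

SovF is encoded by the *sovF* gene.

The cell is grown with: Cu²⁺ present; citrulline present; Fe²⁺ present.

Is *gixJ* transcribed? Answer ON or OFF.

Fe²⁺ is present, so LomV is active.
With repressor LomV bound, *orvE* is not transcribed.
So OrvE is not produced.
With no repressor bound, *jovE* is transcribed.
So JovE is produced and active.
Cu²⁺ is present, so VorU is active.
Citrulline is present, so OxaV is active.
No repressor is bound and OxaV is active, so *sovF* is transcribed.
So SovF is produced and active.
With repressor SovF bound, *temM* is not transcribed.
So TemM is not produced.
No repressor is bound and JovE is active, so *qilX* is transcribed.
So QilX is produced and active.
With repressor QilX bound, *gixJ* is not transcribed.

OFF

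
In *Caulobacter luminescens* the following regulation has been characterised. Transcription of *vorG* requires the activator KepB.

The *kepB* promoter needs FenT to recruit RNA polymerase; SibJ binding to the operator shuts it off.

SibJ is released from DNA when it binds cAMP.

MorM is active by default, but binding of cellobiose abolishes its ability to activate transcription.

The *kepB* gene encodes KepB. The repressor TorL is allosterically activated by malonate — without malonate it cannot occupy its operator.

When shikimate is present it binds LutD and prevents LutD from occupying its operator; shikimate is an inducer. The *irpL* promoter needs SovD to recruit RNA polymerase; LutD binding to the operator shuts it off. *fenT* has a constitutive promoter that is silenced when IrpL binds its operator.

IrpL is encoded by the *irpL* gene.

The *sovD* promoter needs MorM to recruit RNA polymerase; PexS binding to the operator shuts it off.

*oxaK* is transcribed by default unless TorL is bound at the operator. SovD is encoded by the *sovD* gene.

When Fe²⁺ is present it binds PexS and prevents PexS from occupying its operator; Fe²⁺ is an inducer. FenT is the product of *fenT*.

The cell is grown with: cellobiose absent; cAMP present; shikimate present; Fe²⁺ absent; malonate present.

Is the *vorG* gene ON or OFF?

ON

Fe²⁺ is absent, so PexS is active.
Cellobiose is absent, so MorM is active.
With repressor PexS bound, *sovD* is not transcribed.
So SovD is not produced.
Shikimate is present, so LutD is inactive.
Required activator SovD is absent, so *irpL* is not transcribed.
So IrpL is not produced.
With no repressor bound, *fenT* is transcribed.
So FenT is produced and active.
cAMP is present, so SibJ is inactive.
No repressor is bound and FenT is active, so *kepB* is transcribed.
So KepB is produced and active.
No repressor is bound and KepB is active, so *vorG* is transcribed.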